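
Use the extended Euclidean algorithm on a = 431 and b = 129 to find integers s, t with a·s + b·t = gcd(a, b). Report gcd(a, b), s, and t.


Euclidean algorithm on (431, 129) — divide until remainder is 0:
  431 = 3 · 129 + 44
  129 = 2 · 44 + 41
  44 = 1 · 41 + 3
  41 = 13 · 3 + 2
  3 = 1 · 2 + 1
  2 = 2 · 1 + 0
gcd(431, 129) = 1.
Track Bezout coefficients alongside the remainders: start with r₀ = 431 = a·1 + b·0 (s = 1, t = 0) and r₁ = 129 = a·0 + b·1 (s = 0, t = 1); each new remainder r_{k+1} = r_{k-1} − q_k·r_k inherits s_{k+1} = s_{k-1} − q_k·s_k, t_{k+1} = t_{k-1} − q_k·t_k, so r_k = a·s_k + b·t_k at every step:
  q = 3: r = 44, s = 1 − 3·0 = 1, t = 0 − 3·1 = -3  (check: 431·1 + 129·(-3) = 44)
  q = 2: r = 41, s = 0 − 2·1 = -2, t = 1 − 2·(-3) = 7  (check: 431·(-2) + 129·7 = 41)
  q = 1: r = 3, s = 1 − 1·(-2) = 3, t = -3 − 1·7 = -10  (check: 431·3 + 129·(-10) = 3)
  q = 13: r = 2, s = -2 − 13·3 = -41, t = 7 − 13·(-10) = 137  (check: 431·(-41) + 129·137 = 2)
  q = 1: r = 1, s = 3 − 1·(-41) = 44, t = -10 − 1·137 = -147  (check: 431·44 + 129·(-147) = 1)
The row with r = 1 (the gcd) gives the Bezout coefficients s = 44, t = -147.
Result: 431 · (44) + 129 · (-147) = 1.

gcd(431, 129) = 1; s = 44, t = -147 (check: 431·44 + 129·(-147) = 1).


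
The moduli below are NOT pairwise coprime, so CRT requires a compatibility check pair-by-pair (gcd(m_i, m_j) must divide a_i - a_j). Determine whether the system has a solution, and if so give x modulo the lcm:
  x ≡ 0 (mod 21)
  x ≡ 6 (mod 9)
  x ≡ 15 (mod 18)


Moduli 21, 9, 18 are not pairwise coprime, so CRT works modulo lcm(m_i) when all pairwise compatibility conditions hold.
Pairwise compatibility: gcd(m_i, m_j) must divide a_i - a_j for every pair.
Merge one congruence at a time:
  Start: x ≡ 0 (mod 21).
  Combine with x ≡ 6 (mod 9): gcd(21, 9) = 3; 6 - 0 = 6, which IS divisible by 3, so compatible.
    Write x = 0 + 21·t and substitute into x ≡ 6 (mod 9): 21·t ≡ 6 − 0 = 6 (mod 9).
    Divide the congruence (and modulus) by g = 3: 7·t ≡ 2 (mod 3).
    Reduce coefficients mod 3: 1·t ≡ 2 (mod 3).
    So t ≡ 2 (mod 3).
    Then x = 0 + 21·2 = 42, valid modulo lcm(21, 9) = 63: x ≡ 42 (mod 63).
  Combine with x ≡ 15 (mod 18): gcd(63, 18) = 9; 15 - 42 = -27, which IS divisible by 9, so compatible.
    Write x = 42 + 63·t and substitute into x ≡ 15 (mod 18): 63·t ≡ 15 − 42 = -27 (mod 18).
    Divide the congruence (and modulus) by g = 9: 7·t ≡ -3 (mod 2).
    Reduce coefficients mod 2: 1·t ≡ 1 (mod 2).
    So t ≡ 1 (mod 2).
    Then x = 42 + 63·1 = 105, valid modulo lcm(63, 18) = 126: x ≡ 105 (mod 126).
Verify: 105 mod 21 = 0, 105 mod 9 = 6, 105 mod 18 = 15.

x ≡ 105 (mod 126).


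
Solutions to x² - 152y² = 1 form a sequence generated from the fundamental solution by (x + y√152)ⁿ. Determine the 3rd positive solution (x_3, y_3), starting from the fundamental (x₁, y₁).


Step 1: Find the fundamental solution (x₁, y₁) of x² - 152y² = 1.
  Expand √152 as a continued fraction. a₀ = ⌊√152⌋ = 12; iterate m_{k+1} = d_k·a_k − m_k, d_{k+1} = (152 − m_{k+1}²)/d_k, a_{k+1} = ⌊(a₀ + m_{k+1})/d_{k+1}⌋ (starting m₀ = 0, d₀ = 1), with convergents p_k = a_k·p_{k-1} + p_{k-2}, q_k = a_k·q_{k-1} + q_{k-2} (p₋₁ = 1, q₋₁ = 0):
  k = 0: a₀ = 12; p₀/q₀ = 12/1; p₀² − 152·q₀² = 144 − 152 = -8.
  k = 1: m = 12, d = 8, a = ⌊(12 + 12)/8⌋ = 3; p/q = (3·12 + 1)/(3·1 + 0) = 37/3; p² − 152·q² = 1369 − 1368 = 1.
  The first convergent with p² − 152·q² = 1 gives the fundamental solution (x₁, y₁) = (37, 3).
Step 2: Apply the recurrence (x_{n+1}, y_{n+1}) = (x₁x_n + 152y₁y_n, x₁y_n + y₁x_n) repeatedly.
  From (x_1, y_1) = (37, 3): x_2 = 37·37 + 152·3·3 = 2737; y_2 = 37·3 + 3·37 = 222.
  From (x_2, y_2) = (2737, 222): x_3 = 37·2737 + 152·3·222 = 202501; y_3 = 37·222 + 3·2737 = 16425.
Step 3: Verify x_3² - 152·y_3² = 41006655001 - 41006655000 = 1 (should be 1). ✓

(x_1, y_1) = (37, 3); (x_3, y_3) = (202501, 16425).


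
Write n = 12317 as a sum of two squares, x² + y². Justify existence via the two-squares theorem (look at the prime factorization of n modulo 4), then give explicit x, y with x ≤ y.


Step 1: Factor n = 12317 = 109 · 113.
Step 2: Check the mod-4 condition on each prime factor: 109 ≡ 1 (mod 4), exponent 1; 113 ≡ 1 (mod 4), exponent 1.
All primes ≡ 3 (mod 4) appear to even exponent (or don't appear), so by the two-squares theorem n IS expressible as a sum of two squares.
Step 3: Build a representation. Here n = 109 · 113 is a product of primes ≡ 1 (mod 4). Each prime p ≡ 1 (mod 4) is itself a sum of two squares; find a² by testing p − a² for a perfect square:
  109: 109 − 1² = 108, 109 − 2² = 105, 109 − 3² = 100 = 10² ⇒ 109 = 3² + 10².
  113: 113 − 1² = 112, 113 − 2² = 109, 113 − 3² = 104, 113 − 4² = 97, 113 − 5² = 88, 113 − 6² = 77, 113 − 7² = 64 = 8² ⇒ 113 = 7² + 8².
  Combine using the Brahmagupta–Fibonacci identity (a² + b²)(c² + d²) = (ac − bd)² + (ad + bc)² = (ac + bd)² + (ad − bc)²:
  109 · 113 = 12317: from (3² + 10²)(7² + 8²), take (3·7 − 10·8, 3·8 + 10·7) = (21 − 80, 24 + 70) = (-59, 94); dropping signs (only squares matter) gives (59, 94); check 59² + 94² = 3481 + 8836 = 12317 ✓.
Step 4: Order so x ≤ y and verify: 59² + 94² = 3481 + 8836 = 12317 = n. ✓

n = 12317 = 59² + 94² (one valid representation with x ≤ y).


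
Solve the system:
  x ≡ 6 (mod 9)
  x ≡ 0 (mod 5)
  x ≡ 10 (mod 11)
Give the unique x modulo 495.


Moduli 9, 5, 11 are pairwise coprime; by CRT there is a unique solution modulo M = 9 · 5 · 11 = 495.
Solve pairwise, accumulating the modulus:
  Start with x ≡ 6 (mod 9).
  Combine with x ≡ 0 (mod 5): since gcd(9, 5) = 1, we get a unique residue mod 45.
    Write x = 6 + 9·t and substitute into x ≡ 0 (mod 5): 9·t ≡ 0 − 6 = -6 (mod 5).
    Reduce coefficients mod 5: 4·t ≡ 4 (mod 5).
    The inverse of 4 mod 5 is 4 (since 4·4 = 16 = 3·5 + 1), so t ≡ 4·4 = 16 ≡ 1 (mod 5).
    Then x = 6 + 9·1 = 15, valid modulo lcm(9, 5) = 45: x ≡ 15 (mod 45).
  Combine with x ≡ 10 (mod 11): since gcd(45, 11) = 1, we get a unique residue mod 495.
    Write x = 15 + 45·t and substitute into x ≡ 10 (mod 11): 45·t ≡ 10 − 15 = -5 (mod 11).
    Reduce coefficients mod 11: 1·t ≡ 6 (mod 11).
    So t ≡ 6 (mod 11).
    Then x = 15 + 45·6 = 285, valid modulo lcm(45, 11) = 495: x ≡ 285 (mod 495).
Verify: 285 mod 9 = 6 ✓, 285 mod 5 = 0 ✓, 285 mod 11 = 10 ✓.

x ≡ 285 (mod 495).


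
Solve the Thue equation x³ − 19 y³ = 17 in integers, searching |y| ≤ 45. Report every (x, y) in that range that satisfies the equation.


The equation is x³ - 19y³ = 17. For fixed y, x³ = 19·y³ + 17, so a solution requires the RHS to be a perfect cube.
Strategy: iterate y from -45 to 45, compute RHS = 19·y³ + 17, and check whether it is a (positive or negative) perfect cube.
Check small values of y:
  y = 0: RHS = 17 is not a perfect cube.
  y = 1: RHS = 36 is not a perfect cube.
  y = -1: RHS = -2 is not a perfect cube.
  y = 2: RHS = 169 is not a perfect cube.
  y = -2: RHS = -135 is not a perfect cube.
  y = 3: RHS = 530 is not a perfect cube.
  y = -3: RHS = -496 is not a perfect cube.
Continuing the search up to |y| = 45 finds no solutions either.
No (x, y) in the scanned range satisfies the equation.

No integer solutions with |y| ≤ 45.


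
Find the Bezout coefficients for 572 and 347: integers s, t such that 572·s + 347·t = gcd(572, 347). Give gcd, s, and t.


Euclidean algorithm on (572, 347) — divide until remainder is 0:
  572 = 1 · 347 + 225
  347 = 1 · 225 + 122
  225 = 1 · 122 + 103
  122 = 1 · 103 + 19
  103 = 5 · 19 + 8
  19 = 2 · 8 + 3
  8 = 2 · 3 + 2
  3 = 1 · 2 + 1
  2 = 2 · 1 + 0
gcd(572, 347) = 1.
Track Bezout coefficients alongside the remainders: start with r₀ = 572 = a·1 + b·0 (s = 1, t = 0) and r₁ = 347 = a·0 + b·1 (s = 0, t = 1); each new remainder r_{k+1} = r_{k-1} − q_k·r_k inherits s_{k+1} = s_{k-1} − q_k·s_k, t_{k+1} = t_{k-1} − q_k·t_k, so r_k = a·s_k + b·t_k at every step:
  q = 1: r = 225, s = 1 − 1·0 = 1, t = 0 − 1·1 = -1  (check: 572·1 + 347·(-1) = 225)
  q = 1: r = 122, s = 0 − 1·1 = -1, t = 1 − 1·(-1) = 2  (check: 572·(-1) + 347·2 = 122)
  q = 1: r = 103, s = 1 − 1·(-1) = 2, t = -1 − 1·2 = -3  (check: 572·2 + 347·(-3) = 103)
  q = 1: r = 19, s = -1 − 1·2 = -3, t = 2 − 1·(-3) = 5  (check: 572·(-3) + 347·5 = 19)
  q = 5: r = 8, s = 2 − 5·(-3) = 17, t = -3 − 5·5 = -28  (check: 572·17 + 347·(-28) = 8)
  q = 2: r = 3, s = -3 − 2·17 = -37, t = 5 − 2·(-28) = 61  (check: 572·(-37) + 347·61 = 3)
  q = 2: r = 2, s = 17 − 2·(-37) = 91, t = -28 − 2·61 = -150  (check: 572·91 + 347·(-150) = 2)
  q = 1: r = 1, s = -37 − 1·91 = -128, t = 61 − 1·(-150) = 211  (check: 572·(-128) + 347·211 = 1)
The row with r = 1 (the gcd) gives the Bezout coefficients s = -128, t = 211.
Result: 572 · (-128) + 347 · (211) = 1.

gcd(572, 347) = 1; s = -128, t = 211 (check: 572·(-128) + 347·211 = 1).


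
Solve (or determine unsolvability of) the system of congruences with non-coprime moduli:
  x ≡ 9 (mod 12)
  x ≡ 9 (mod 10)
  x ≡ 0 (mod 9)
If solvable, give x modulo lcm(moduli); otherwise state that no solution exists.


Moduli 12, 10, 9 are not pairwise coprime, so CRT works modulo lcm(m_i) when all pairwise compatibility conditions hold.
Pairwise compatibility: gcd(m_i, m_j) must divide a_i - a_j for every pair.
Merge one congruence at a time:
  Start: x ≡ 9 (mod 12).
  Combine with x ≡ 9 (mod 10): gcd(12, 10) = 2; 9 - 9 = 0, which IS divisible by 2, so compatible.
    Write x = 9 + 12·t and substitute into x ≡ 9 (mod 10): 12·t ≡ 9 − 9 = 0 (mod 10).
    Divide the congruence (and modulus) by g = 2: 6·t ≡ 0 (mod 5).
    Reduce coefficients mod 5: 1·t ≡ 0 (mod 5).
    So t ≡ 0 (mod 5).
    Then x = 9 + 12·0 = 9, valid modulo lcm(12, 10) = 60: x ≡ 9 (mod 60).
  Combine with x ≡ 0 (mod 9): gcd(60, 9) = 3; 0 - 9 = -9, which IS divisible by 3, so compatible.
    Write x = 9 + 60·t and substitute into x ≡ 0 (mod 9): 60·t ≡ 0 − 9 = -9 (mod 9).
    Divide the congruence (and modulus) by g = 3: 20·t ≡ -3 (mod 3).
    Reduce coefficients mod 3: 2·t ≡ 0 (mod 3).
    The inverse of 2 mod 3 is 2 (since 2·2 = 4 = 1·3 + 1), so t ≡ 2·0 = 0 ≡ 0 (mod 3).
    Then x = 9 + 60·0 = 9, valid modulo lcm(60, 9) = 180: x ≡ 9 (mod 180).
Verify: 9 mod 12 = 9, 9 mod 10 = 9, 9 mod 9 = 0.

x ≡ 9 (mod 180).


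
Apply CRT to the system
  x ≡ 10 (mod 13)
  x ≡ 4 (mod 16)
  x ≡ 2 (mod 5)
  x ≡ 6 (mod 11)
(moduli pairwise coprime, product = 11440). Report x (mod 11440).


Product of moduli M = 13 · 16 · 5 · 11 = 11440.
Merge one congruence at a time:
  Start: x ≡ 10 (mod 13).
  Combine with x ≡ 4 (mod 16); new modulus lcm = 208.
    Write x = 10 + 13·t and substitute into x ≡ 4 (mod 16): 13·t ≡ 4 − 10 = -6 (mod 16).
    Reduce coefficients mod 16: 13·t ≡ 10 (mod 16).
    The inverse of 13 mod 16 is 5 (since 13·5 = 65 = 4·16 + 1), so t ≡ 5·10 = 50 ≡ 2 (mod 16).
    Then x = 10 + 13·2 = 36, valid modulo lcm(13, 16) = 208: x ≡ 36 (mod 208).
  Combine with x ≡ 2 (mod 5); new modulus lcm = 1040.
    Write x = 36 + 208·t and substitute into x ≡ 2 (mod 5): 208·t ≡ 2 − 36 = -34 (mod 5).
    Reduce coefficients mod 5: 3·t ≡ 1 (mod 5).
    The inverse of 3 mod 5 is 2 (since 3·2 = 6 = 1·5 + 1), so t ≡ 2·1 = 2 ≡ 2 (mod 5).
    Then x = 36 + 208·2 = 452, valid modulo lcm(208, 5) = 1040: x ≡ 452 (mod 1040).
  Combine with x ≡ 6 (mod 11); new modulus lcm = 11440.
    Write x = 452 + 1040·t and substitute into x ≡ 6 (mod 11): 1040·t ≡ 6 − 452 = -446 (mod 11).
    Reduce coefficients mod 11: 6·t ≡ 5 (mod 11).
    The inverse of 6 mod 11 is 2 (since 6·2 = 12 = 1·11 + 1), so t ≡ 2·5 = 10 ≡ 10 (mod 11).
    Then x = 452 + 1040·10 = 10852, valid modulo lcm(1040, 11) = 11440: x ≡ 10852 (mod 11440).
Verify against each original: 10852 mod 13 = 10, 10852 mod 16 = 4, 10852 mod 5 = 2, 10852 mod 11 = 6.

x ≡ 10852 (mod 11440).


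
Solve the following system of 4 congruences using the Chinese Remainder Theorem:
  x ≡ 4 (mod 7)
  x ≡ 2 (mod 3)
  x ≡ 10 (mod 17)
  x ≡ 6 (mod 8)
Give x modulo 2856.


Product of moduli M = 7 · 3 · 17 · 8 = 2856.
Merge one congruence at a time:
  Start: x ≡ 4 (mod 7).
  Combine with x ≡ 2 (mod 3); new modulus lcm = 21.
    Write x = 4 + 7·t and substitute into x ≡ 2 (mod 3): 7·t ≡ 2 − 4 = -2 (mod 3).
    Reduce coefficients mod 3: 1·t ≡ 1 (mod 3).
    So t ≡ 1 (mod 3).
    Then x = 4 + 7·1 = 11, valid modulo lcm(7, 3) = 21: x ≡ 11 (mod 21).
  Combine with x ≡ 10 (mod 17); new modulus lcm = 357.
    Write x = 11 + 21·t and substitute into x ≡ 10 (mod 17): 21·t ≡ 10 − 11 = -1 (mod 17).
    Reduce coefficients mod 17: 4·t ≡ 16 (mod 17).
    The inverse of 4 mod 17 is 13 (since 4·13 = 52 = 3·17 + 1), so t ≡ 13·16 = 208 ≡ 4 (mod 17).
    Then x = 11 + 21·4 = 95, valid modulo lcm(21, 17) = 357: x ≡ 95 (mod 357).
  Combine with x ≡ 6 (mod 8); new modulus lcm = 2856.
    Write x = 95 + 357·t and substitute into x ≡ 6 (mod 8): 357·t ≡ 6 − 95 = -89 (mod 8).
    Reduce coefficients mod 8: 5·t ≡ 7 (mod 8).
    The inverse of 5 mod 8 is 5 (since 5·5 = 25 = 3·8 + 1), so t ≡ 5·7 = 35 ≡ 3 (mod 8).
    Then x = 95 + 357·3 = 1166, valid modulo lcm(357, 8) = 2856: x ≡ 1166 (mod 2856).
Verify against each original: 1166 mod 7 = 4, 1166 mod 3 = 2, 1166 mod 17 = 10, 1166 mod 8 = 6.

x ≡ 1166 (mod 2856).


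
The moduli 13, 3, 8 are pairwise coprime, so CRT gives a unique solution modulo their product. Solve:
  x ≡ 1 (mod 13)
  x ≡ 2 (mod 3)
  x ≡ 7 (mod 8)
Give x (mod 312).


Moduli 13, 3, 8 are pairwise coprime; by CRT there is a unique solution modulo M = 13 · 3 · 8 = 312.
Solve pairwise, accumulating the modulus:
  Start with x ≡ 1 (mod 13).
  Combine with x ≡ 2 (mod 3): since gcd(13, 3) = 1, we get a unique residue mod 39.
    Write x = 1 + 13·t and substitute into x ≡ 2 (mod 3): 13·t ≡ 2 − 1 = 1 (mod 3).
    Reduce coefficients mod 3: 1·t ≡ 1 (mod 3).
    So t ≡ 1 (mod 3).
    Then x = 1 + 13·1 = 14, valid modulo lcm(13, 3) = 39: x ≡ 14 (mod 39).
  Combine with x ≡ 7 (mod 8): since gcd(39, 8) = 1, we get a unique residue mod 312.
    Write x = 14 + 39·t and substitute into x ≡ 7 (mod 8): 39·t ≡ 7 − 14 = -7 (mod 8).
    Reduce coefficients mod 8: 7·t ≡ 1 (mod 8).
    The inverse of 7 mod 8 is 7 (since 7·7 = 49 = 6·8 + 1), so t ≡ 7·1 = 7 ≡ 7 (mod 8).
    Then x = 14 + 39·7 = 287, valid modulo lcm(39, 8) = 312: x ≡ 287 (mod 312).
Verify: 287 mod 13 = 1 ✓, 287 mod 3 = 2 ✓, 287 mod 8 = 7 ✓.

x ≡ 287 (mod 312).


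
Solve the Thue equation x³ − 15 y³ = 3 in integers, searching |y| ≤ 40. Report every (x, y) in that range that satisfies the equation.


The equation is x³ - 15y³ = 3. For fixed y, x³ = 15·y³ + 3, so a solution requires the RHS to be a perfect cube.
Strategy: iterate y from -40 to 40, compute RHS = 15·y³ + 3, and check whether it is a (positive or negative) perfect cube.
Check small values of y:
  y = 0: RHS = 3 is not a perfect cube.
  y = 1: RHS = 18 is not a perfect cube.
  y = -1: RHS = -12 is not a perfect cube.
  y = 2: RHS = 123 is not a perfect cube.
  y = -2: RHS = -117 is not a perfect cube.
  y = 3: RHS = 408 is not a perfect cube.
  y = -3: RHS = -402 is not a perfect cube.
Continuing the search up to |y| = 40 finds no solutions either.
No (x, y) in the scanned range satisfies the equation.

No integer solutions with |y| ≤ 40.


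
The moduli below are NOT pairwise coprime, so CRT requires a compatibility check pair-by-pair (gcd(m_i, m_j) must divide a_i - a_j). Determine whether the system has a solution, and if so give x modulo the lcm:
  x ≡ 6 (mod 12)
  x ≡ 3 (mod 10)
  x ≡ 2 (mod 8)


Moduli 12, 10, 8 are not pairwise coprime, so CRT works modulo lcm(m_i) when all pairwise compatibility conditions hold.
Pairwise compatibility: gcd(m_i, m_j) must divide a_i - a_j for every pair.
Merge one congruence at a time:
  Start: x ≡ 6 (mod 12).
  Combine with x ≡ 3 (mod 10): gcd(12, 10) = 2, and 3 - 6 = -3 is NOT divisible by 2.
    ⇒ system is inconsistent (no integer solution).

No solution (the system is inconsistent).


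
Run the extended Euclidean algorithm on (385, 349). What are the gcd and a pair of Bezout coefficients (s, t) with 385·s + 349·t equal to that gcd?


Euclidean algorithm on (385, 349) — divide until remainder is 0:
  385 = 1 · 349 + 36
  349 = 9 · 36 + 25
  36 = 1 · 25 + 11
  25 = 2 · 11 + 3
  11 = 3 · 3 + 2
  3 = 1 · 2 + 1
  2 = 2 · 1 + 0
gcd(385, 349) = 1.
Track Bezout coefficients alongside the remainders: start with r₀ = 385 = a·1 + b·0 (s = 1, t = 0) and r₁ = 349 = a·0 + b·1 (s = 0, t = 1); each new remainder r_{k+1} = r_{k-1} − q_k·r_k inherits s_{k+1} = s_{k-1} − q_k·s_k, t_{k+1} = t_{k-1} − q_k·t_k, so r_k = a·s_k + b·t_k at every step:
  q = 1: r = 36, s = 1 − 1·0 = 1, t = 0 − 1·1 = -1  (check: 385·1 + 349·(-1) = 36)
  q = 9: r = 25, s = 0 − 9·1 = -9, t = 1 − 9·(-1) = 10  (check: 385·(-9) + 349·10 = 25)
  q = 1: r = 11, s = 1 − 1·(-9) = 10, t = -1 − 1·10 = -11  (check: 385·10 + 349·(-11) = 11)
  q = 2: r = 3, s = -9 − 2·10 = -29, t = 10 − 2·(-11) = 32  (check: 385·(-29) + 349·32 = 3)
  q = 3: r = 2, s = 10 − 3·(-29) = 97, t = -11 − 3·32 = -107  (check: 385·97 + 349·(-107) = 2)
  q = 1: r = 1, s = -29 − 1·97 = -126, t = 32 − 1·(-107) = 139  (check: 385·(-126) + 349·139 = 1)
The row with r = 1 (the gcd) gives the Bezout coefficients s = -126, t = 139.
Result: 385 · (-126) + 349 · (139) = 1.

gcd(385, 349) = 1; s = -126, t = 139 (check: 385·(-126) + 349·139 = 1).


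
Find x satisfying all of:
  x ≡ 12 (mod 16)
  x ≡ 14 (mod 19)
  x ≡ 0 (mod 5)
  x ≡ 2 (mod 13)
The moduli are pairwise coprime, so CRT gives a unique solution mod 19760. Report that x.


Product of moduli M = 16 · 19 · 5 · 13 = 19760.
Merge one congruence at a time:
  Start: x ≡ 12 (mod 16).
  Combine with x ≡ 14 (mod 19); new modulus lcm = 304.
    Write x = 12 + 16·t and substitute into x ≡ 14 (mod 19): 16·t ≡ 14 − 12 = 2 (mod 19).
    The inverse of 16 mod 19 is 6 (since 16·6 = 96 = 5·19 + 1), so t ≡ 6·2 = 12 ≡ 12 (mod 19).
    Then x = 12 + 16·12 = 204, valid modulo lcm(16, 19) = 304: x ≡ 204 (mod 304).
  Combine with x ≡ 0 (mod 5); new modulus lcm = 1520.
    Write x = 204 + 304·t and substitute into x ≡ 0 (mod 5): 304·t ≡ 0 − 204 = -204 (mod 5).
    Reduce coefficients mod 5: 4·t ≡ 1 (mod 5).
    The inverse of 4 mod 5 is 4 (since 4·4 = 16 = 3·5 + 1), so t ≡ 4·1 = 4 ≡ 4 (mod 5).
    Then x = 204 + 304·4 = 1420, valid modulo lcm(304, 5) = 1520: x ≡ 1420 (mod 1520).
  Combine with x ≡ 2 (mod 13); new modulus lcm = 19760.
    Write x = 1420 + 1520·t and substitute into x ≡ 2 (mod 13): 1520·t ≡ 2 − 1420 = -1418 (mod 13).
    Reduce coefficients mod 13: 12·t ≡ 12 (mod 13).
    The inverse of 12 mod 13 is 12 (since 12·12 = 144 = 11·13 + 1), so t ≡ 12·12 = 144 ≡ 1 (mod 13).
    Then x = 1420 + 1520·1 = 2940, valid modulo lcm(1520, 13) = 19760: x ≡ 2940 (mod 19760).
Verify against each original: 2940 mod 16 = 12, 2940 mod 19 = 14, 2940 mod 5 = 0, 2940 mod 13 = 2.

x ≡ 2940 (mod 19760).


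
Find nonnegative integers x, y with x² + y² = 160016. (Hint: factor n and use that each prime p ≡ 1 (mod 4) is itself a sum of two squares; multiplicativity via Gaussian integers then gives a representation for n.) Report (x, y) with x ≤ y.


Step 1: Factor n = 160016 = 2^4 · 73 · 137.
Step 2: Check the mod-4 condition on each prime factor: 2 = 2 (special); 73 ≡ 1 (mod 4), exponent 1; 137 ≡ 1 (mod 4), exponent 1.
All primes ≡ 3 (mod 4) appear to even exponent (or don't appear), so by the two-squares theorem n IS expressible as a sum of two squares.
Step 3: Build a representation. Group n = k² · m with k = 4 and m = 73 · 137 = 10001 (a product of primes ≡ 1 (mod 4)); a representation of m scales to one of n via (k·x)² + (k·y)² = k²(x² + y²). Each prime p ≡ 1 (mod 4) is itself a sum of two squares; find a² by testing p − a² for a perfect square:
  73: 73 − 1² = 72, 73 − 2² = 69, 73 − 3² = 64 = 8² ⇒ 73 = 3² + 8².
  137: 137 − 1² = 136, 137 − 2² = 133, 137 − 3² = 128, 137 − 4² = 121 = 11² ⇒ 137 = 4² + 11².
  Combine using the Brahmagupta–Fibonacci identity (a² + b²)(c² + d²) = (ac − bd)² + (ad + bc)² = (ac + bd)² + (ad − bc)²:
  73 · 137 = 10001: from (3² + 8²)(4² + 11²), take (3·4 − 8·11, 3·11 + 8·4) = (12 − 88, 33 + 32) = (-76, 65); dropping signs (only squares matter) gives (76, 65); check 76² + 65² = 5776 + 4225 = 10001 ✓.
  Scale by k = 4: (4·76, 4·65) = (304, 260).
Step 4: Order so x ≤ y and verify: 260² + 304² = 67600 + 92416 = 160016 = n. ✓

n = 160016 = 260² + 304² (one valid representation with x ≤ y).


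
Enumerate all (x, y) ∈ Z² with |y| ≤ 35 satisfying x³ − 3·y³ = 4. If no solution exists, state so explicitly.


The equation is x³ - 3y³ = 4. For fixed y, x³ = 3·y³ + 4, so a solution requires the RHS to be a perfect cube.
Strategy: iterate y from -35 to 35, compute RHS = 3·y³ + 4, and check whether it is a (positive or negative) perfect cube.
Check small values of y:
  y = 0: RHS = 4 is not a perfect cube.
  y = 1: RHS = 7 is not a perfect cube.
  y = -1: RHS = 1 = (1)³ ⇒ x = 1 works.
  y = 2: RHS = 28 is not a perfect cube.
  y = -2: RHS = -20 is not a perfect cube.
  y = 3: RHS = 85 is not a perfect cube.
  y = -3: RHS = -77 is not a perfect cube.
Continuing the search up to |y| = 35 finds no further solutions beyond those listed.
Collected solutions: (1, -1).

Solutions (with |y| ≤ 35): (1, -1).


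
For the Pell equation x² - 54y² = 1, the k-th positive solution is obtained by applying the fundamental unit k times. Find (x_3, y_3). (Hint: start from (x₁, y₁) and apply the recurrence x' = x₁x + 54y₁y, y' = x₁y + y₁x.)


Step 1: Find the fundamental solution (x₁, y₁) of x² - 54y² = 1.
  Expand √54 as a continued fraction. a₀ = ⌊√54⌋ = 7; iterate m_{k+1} = d_k·a_k − m_k, d_{k+1} = (54 − m_{k+1}²)/d_k, a_{k+1} = ⌊(a₀ + m_{k+1})/d_{k+1}⌋ (starting m₀ = 0, d₀ = 1), with convergents p_k = a_k·p_{k-1} + p_{k-2}, q_k = a_k·q_{k-1} + q_{k-2} (p₋₁ = 1, q₋₁ = 0):
  k = 0: a₀ = 7; p₀/q₀ = 7/1; p₀² − 54·q₀² = 49 − 54 = -5.
  k = 1: m = 7, d = 5, a = ⌊(7 + 7)/5⌋ = 2; p/q = (2·7 + 1)/(2·1 + 0) = 15/2; p² − 54·q² = 225 − 216 = 9.
  k = 2: m = 3, d = 9, a = ⌊(7 + 3)/9⌋ = 1; p/q = (1·15 + 7)/(1·2 + 1) = 22/3; p² − 54·q² = 484 − 486 = -2.
  k = 3: m = 6, d = 2, a = ⌊(7 + 6)/2⌋ = 6; p/q = (6·22 + 15)/(6·3 + 2) = 147/20; p² − 54·q² = 21609 − 21600 = 9.
  k = 4: m = 6, d = 9, a = ⌊(7 + 6)/9⌋ = 1; p/q = (1·147 + 22)/(1·20 + 3) = 169/23; p² − 54·q² = 28561 − 28566 = -5.
  k = 5: m = 3, d = 5, a = ⌊(7 + 3)/5⌋ = 2; p/q = (2·169 + 147)/(2·23 + 20) = 485/66; p² − 54·q² = 235225 − 235224 = 1.
  The first convergent with p² − 54·q² = 1 gives the fundamental solution (x₁, y₁) = (485, 66).
Step 2: Apply the recurrence (x_{n+1}, y_{n+1}) = (x₁x_n + 54y₁y_n, x₁y_n + y₁x_n) repeatedly.
  From (x_1, y_1) = (485, 66): x_2 = 485·485 + 54·66·66 = 470449; y_2 = 485·66 + 66·485 = 64020.
  From (x_2, y_2) = (470449, 64020): x_3 = 485·470449 + 54·66·64020 = 456335045; y_3 = 485·64020 + 66·470449 = 62099334.
Step 3: Verify x_3² - 54·y_3² = 208241673295152025 - 208241673295152024 = 1 (should be 1). ✓

(x_1, y_1) = (485, 66); (x_3, y_3) = (456335045, 62099334).


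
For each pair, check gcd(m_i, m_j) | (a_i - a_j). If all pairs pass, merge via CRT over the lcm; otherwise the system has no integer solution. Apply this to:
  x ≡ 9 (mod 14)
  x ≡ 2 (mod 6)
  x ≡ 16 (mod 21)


Moduli 14, 6, 21 are not pairwise coprime, so CRT works modulo lcm(m_i) when all pairwise compatibility conditions hold.
Pairwise compatibility: gcd(m_i, m_j) must divide a_i - a_j for every pair.
Merge one congruence at a time:
  Start: x ≡ 9 (mod 14).
  Combine with x ≡ 2 (mod 6): gcd(14, 6) = 2, and 2 - 9 = -7 is NOT divisible by 2.
    ⇒ system is inconsistent (no integer solution).

No solution (the system is inconsistent).


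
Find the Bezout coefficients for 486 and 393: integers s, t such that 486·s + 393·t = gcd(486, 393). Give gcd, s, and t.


Euclidean algorithm on (486, 393) — divide until remainder is 0:
  486 = 1 · 393 + 93
  393 = 4 · 93 + 21
  93 = 4 · 21 + 9
  21 = 2 · 9 + 3
  9 = 3 · 3 + 0
gcd(486, 393) = 3.
Track Bezout coefficients alongside the remainders: start with r₀ = 486 = a·1 + b·0 (s = 1, t = 0) and r₁ = 393 = a·0 + b·1 (s = 0, t = 1); each new remainder r_{k+1} = r_{k-1} − q_k·r_k inherits s_{k+1} = s_{k-1} − q_k·s_k, t_{k+1} = t_{k-1} − q_k·t_k, so r_k = a·s_k + b·t_k at every step:
  q = 1: r = 93, s = 1 − 1·0 = 1, t = 0 − 1·1 = -1  (check: 486·1 + 393·(-1) = 93)
  q = 4: r = 21, s = 0 − 4·1 = -4, t = 1 − 4·(-1) = 5  (check: 486·(-4) + 393·5 = 21)
  q = 4: r = 9, s = 1 − 4·(-4) = 17, t = -1 − 4·5 = -21  (check: 486·17 + 393·(-21) = 9)
  q = 2: r = 3, s = -4 − 2·17 = -38, t = 5 − 2·(-21) = 47  (check: 486·(-38) + 393·47 = 3)
The row with r = 3 (the gcd) gives the Bezout coefficients s = -38, t = 47.
Result: 486 · (-38) + 393 · (47) = 3.

gcd(486, 393) = 3; s = -38, t = 47 (check: 486·(-38) + 393·47 = 3).


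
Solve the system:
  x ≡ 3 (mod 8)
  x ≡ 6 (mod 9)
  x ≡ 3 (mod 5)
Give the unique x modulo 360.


Moduli 8, 9, 5 are pairwise coprime; by CRT there is a unique solution modulo M = 8 · 9 · 5 = 360.
Solve pairwise, accumulating the modulus:
  Start with x ≡ 3 (mod 8).
  Combine with x ≡ 6 (mod 9): since gcd(8, 9) = 1, we get a unique residue mod 72.
    Write x = 3 + 8·t and substitute into x ≡ 6 (mod 9): 8·t ≡ 6 − 3 = 3 (mod 9).
    The inverse of 8 mod 9 is 8 (since 8·8 = 64 = 7·9 + 1), so t ≡ 8·3 = 24 ≡ 6 (mod 9).
    Then x = 3 + 8·6 = 51, valid modulo lcm(8, 9) = 72: x ≡ 51 (mod 72).
  Combine with x ≡ 3 (mod 5): since gcd(72, 5) = 1, we get a unique residue mod 360.
    Write x = 51 + 72·t and substitute into x ≡ 3 (mod 5): 72·t ≡ 3 − 51 = -48 (mod 5).
    Reduce coefficients mod 5: 2·t ≡ 2 (mod 5).
    The inverse of 2 mod 5 is 3 (since 2·3 = 6 = 1·5 + 1), so t ≡ 3·2 = 6 ≡ 1 (mod 5).
    Then x = 51 + 72·1 = 123, valid modulo lcm(72, 5) = 360: x ≡ 123 (mod 360).
Verify: 123 mod 8 = 3 ✓, 123 mod 9 = 6 ✓, 123 mod 5 = 3 ✓.

x ≡ 123 (mod 360).


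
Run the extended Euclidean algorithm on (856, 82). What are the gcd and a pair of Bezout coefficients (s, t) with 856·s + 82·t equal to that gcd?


Euclidean algorithm on (856, 82) — divide until remainder is 0:
  856 = 10 · 82 + 36
  82 = 2 · 36 + 10
  36 = 3 · 10 + 6
  10 = 1 · 6 + 4
  6 = 1 · 4 + 2
  4 = 2 · 2 + 0
gcd(856, 82) = 2.
Track Bezout coefficients alongside the remainders: start with r₀ = 856 = a·1 + b·0 (s = 1, t = 0) and r₁ = 82 = a·0 + b·1 (s = 0, t = 1); each new remainder r_{k+1} = r_{k-1} − q_k·r_k inherits s_{k+1} = s_{k-1} − q_k·s_k, t_{k+1} = t_{k-1} − q_k·t_k, so r_k = a·s_k + b·t_k at every step:
  q = 10: r = 36, s = 1 − 10·0 = 1, t = 0 − 10·1 = -10  (check: 856·1 + 82·(-10) = 36)
  q = 2: r = 10, s = 0 − 2·1 = -2, t = 1 − 2·(-10) = 21  (check: 856·(-2) + 82·21 = 10)
  q = 3: r = 6, s = 1 − 3·(-2) = 7, t = -10 − 3·21 = -73  (check: 856·7 + 82·(-73) = 6)
  q = 1: r = 4, s = -2 − 1·7 = -9, t = 21 − 1·(-73) = 94  (check: 856·(-9) + 82·94 = 4)
  q = 1: r = 2, s = 7 − 1·(-9) = 16, t = -73 − 1·94 = -167  (check: 856·16 + 82·(-167) = 2)
The row with r = 2 (the gcd) gives the Bezout coefficients s = 16, t = -167.
Result: 856 · (16) + 82 · (-167) = 2.

gcd(856, 82) = 2; s = 16, t = -167 (check: 856·16 + 82·(-167) = 2).


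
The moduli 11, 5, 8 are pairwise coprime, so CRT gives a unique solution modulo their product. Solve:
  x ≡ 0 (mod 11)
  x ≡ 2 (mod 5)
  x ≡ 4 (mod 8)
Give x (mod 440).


Moduli 11, 5, 8 are pairwise coprime; by CRT there is a unique solution modulo M = 11 · 5 · 8 = 440.
Solve pairwise, accumulating the modulus:
  Start with x ≡ 0 (mod 11).
  Combine with x ≡ 2 (mod 5): since gcd(11, 5) = 1, we get a unique residue mod 55.
    Write x = 0 + 11·t and substitute into x ≡ 2 (mod 5): 11·t ≡ 2 − 0 = 2 (mod 5).
    Reduce coefficients mod 5: 1·t ≡ 2 (mod 5).
    So t ≡ 2 (mod 5).
    Then x = 0 + 11·2 = 22, valid modulo lcm(11, 5) = 55: x ≡ 22 (mod 55).
  Combine with x ≡ 4 (mod 8): since gcd(55, 8) = 1, we get a unique residue mod 440.
    Write x = 22 + 55·t and substitute into x ≡ 4 (mod 8): 55·t ≡ 4 − 22 = -18 (mod 8).
    Reduce coefficients mod 8: 7·t ≡ 6 (mod 8).
    The inverse of 7 mod 8 is 7 (since 7·7 = 49 = 6·8 + 1), so t ≡ 7·6 = 42 ≡ 2 (mod 8).
    Then x = 22 + 55·2 = 132, valid modulo lcm(55, 8) = 440: x ≡ 132 (mod 440).
Verify: 132 mod 11 = 0 ✓, 132 mod 5 = 2 ✓, 132 mod 8 = 4 ✓.

x ≡ 132 (mod 440).


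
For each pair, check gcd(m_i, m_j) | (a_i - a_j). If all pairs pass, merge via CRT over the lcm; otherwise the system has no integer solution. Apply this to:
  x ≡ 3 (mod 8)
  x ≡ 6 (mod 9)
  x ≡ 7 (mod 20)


Moduli 8, 9, 20 are not pairwise coprime, so CRT works modulo lcm(m_i) when all pairwise compatibility conditions hold.
Pairwise compatibility: gcd(m_i, m_j) must divide a_i - a_j for every pair.
Merge one congruence at a time:
  Start: x ≡ 3 (mod 8).
  Combine with x ≡ 6 (mod 9): gcd(8, 9) = 1; 6 - 3 = 3, which IS divisible by 1, so compatible.
    Write x = 3 + 8·t and substitute into x ≡ 6 (mod 9): 8·t ≡ 6 − 3 = 3 (mod 9).
    The inverse of 8 mod 9 is 8 (since 8·8 = 64 = 7·9 + 1), so t ≡ 8·3 = 24 ≡ 6 (mod 9).
    Then x = 3 + 8·6 = 51, valid modulo lcm(8, 9) = 72: x ≡ 51 (mod 72).
  Combine with x ≡ 7 (mod 20): gcd(72, 20) = 4; 7 - 51 = -44, which IS divisible by 4, so compatible.
    Write x = 51 + 72·t and substitute into x ≡ 7 (mod 20): 72·t ≡ 7 − 51 = -44 (mod 20).
    Divide the congruence (and modulus) by g = 4: 18·t ≡ -11 (mod 5).
    Reduce coefficients mod 5: 3·t ≡ 4 (mod 5).
    The inverse of 3 mod 5 is 2 (since 3·2 = 6 = 1·5 + 1), so t ≡ 2·4 = 8 ≡ 3 (mod 5).
    Then x = 51 + 72·3 = 267, valid modulo lcm(72, 20) = 360: x ≡ 267 (mod 360).
Verify: 267 mod 8 = 3, 267 mod 9 = 6, 267 mod 20 = 7.

x ≡ 267 (mod 360).


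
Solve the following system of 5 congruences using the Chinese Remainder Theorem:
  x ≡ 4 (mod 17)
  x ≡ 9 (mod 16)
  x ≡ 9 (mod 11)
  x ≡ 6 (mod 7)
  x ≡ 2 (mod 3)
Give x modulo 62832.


Product of moduli M = 17 · 16 · 11 · 7 · 3 = 62832.
Merge one congruence at a time:
  Start: x ≡ 4 (mod 17).
  Combine with x ≡ 9 (mod 16); new modulus lcm = 272.
    Write x = 4 + 17·t and substitute into x ≡ 9 (mod 16): 17·t ≡ 9 − 4 = 5 (mod 16).
    Reduce coefficients mod 16: 1·t ≡ 5 (mod 16).
    So t ≡ 5 (mod 16).
    Then x = 4 + 17·5 = 89, valid modulo lcm(17, 16) = 272: x ≡ 89 (mod 272).
  Combine with x ≡ 9 (mod 11); new modulus lcm = 2992.
    Write x = 89 + 272·t and substitute into x ≡ 9 (mod 11): 272·t ≡ 9 − 89 = -80 (mod 11).
    Reduce coefficients mod 11: 8·t ≡ 8 (mod 11).
    The inverse of 8 mod 11 is 7 (since 8·7 = 56 = 5·11 + 1), so t ≡ 7·8 = 56 ≡ 1 (mod 11).
    Then x = 89 + 272·1 = 361, valid modulo lcm(272, 11) = 2992: x ≡ 361 (mod 2992).
  Combine with x ≡ 6 (mod 7); new modulus lcm = 20944.
    Write x = 361 + 2992·t and substitute into x ≡ 6 (mod 7): 2992·t ≡ 6 − 361 = -355 (mod 7).
    Reduce coefficients mod 7: 3·t ≡ 2 (mod 7).
    The inverse of 3 mod 7 is 5 (since 3·5 = 15 = 2·7 + 1), so t ≡ 5·2 = 10 ≡ 3 (mod 7).
    Then x = 361 + 2992·3 = 9337, valid modulo lcm(2992, 7) = 20944: x ≡ 9337 (mod 20944).
  Combine with x ≡ 2 (mod 3); new modulus lcm = 62832.
    Write x = 9337 + 20944·t and substitute into x ≡ 2 (mod 3): 20944·t ≡ 2 − 9337 = -9335 (mod 3).
    Reduce coefficients mod 3: 1·t ≡ 1 (mod 3).
    So t ≡ 1 (mod 3).
    Then x = 9337 + 20944·1 = 30281, valid modulo lcm(20944, 3) = 62832: x ≡ 30281 (mod 62832).
Verify against each original: 30281 mod 17 = 4, 30281 mod 16 = 9, 30281 mod 11 = 9, 30281 mod 7 = 6, 30281 mod 3 = 2.

x ≡ 30281 (mod 62832).


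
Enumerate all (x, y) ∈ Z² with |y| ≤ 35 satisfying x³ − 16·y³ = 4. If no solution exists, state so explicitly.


The equation is x³ - 16y³ = 4. For fixed y, x³ = 16·y³ + 4, so a solution requires the RHS to be a perfect cube.
Strategy: iterate y from -35 to 35, compute RHS = 16·y³ + 4, and check whether it is a (positive or negative) perfect cube.
Check small values of y:
  y = 0: RHS = 4 is not a perfect cube.
  y = 1: RHS = 20 is not a perfect cube.
  y = -1: RHS = -12 is not a perfect cube.
  y = 2: RHS = 132 is not a perfect cube.
  y = -2: RHS = -124 is not a perfect cube.
  y = 3: RHS = 436 is not a perfect cube.
  y = -3: RHS = -428 is not a perfect cube.
Continuing the search up to |y| = 35 finds no solutions either.
No (x, y) in the scanned range satisfies the equation.

No integer solutions with |y| ≤ 35.


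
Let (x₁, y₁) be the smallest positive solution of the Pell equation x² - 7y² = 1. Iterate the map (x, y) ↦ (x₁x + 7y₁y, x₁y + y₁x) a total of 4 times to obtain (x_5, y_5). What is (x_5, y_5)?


Step 1: Find the fundamental solution (x₁, y₁) of x² - 7y² = 1.
  Expand √7 as a continued fraction. a₀ = ⌊√7⌋ = 2; iterate m_{k+1} = d_k·a_k − m_k, d_{k+1} = (7 − m_{k+1}²)/d_k, a_{k+1} = ⌊(a₀ + m_{k+1})/d_{k+1}⌋ (starting m₀ = 0, d₀ = 1), with convergents p_k = a_k·p_{k-1} + p_{k-2}, q_k = a_k·q_{k-1} + q_{k-2} (p₋₁ = 1, q₋₁ = 0):
  k = 0: a₀ = 2; p₀/q₀ = 2/1; p₀² − 7·q₀² = 4 − 7 = -3.
  k = 1: m = 2, d = 3, a = ⌊(2 + 2)/3⌋ = 1; p/q = (1·2 + 1)/(1·1 + 0) = 3/1; p² − 7·q² = 9 − 7 = 2.
  k = 2: m = 1, d = 2, a = ⌊(2 + 1)/2⌋ = 1; p/q = (1·3 + 2)/(1·1 + 1) = 5/2; p² − 7·q² = 25 − 28 = -3.
  k = 3: m = 1, d = 3, a = ⌊(2 + 1)/3⌋ = 1; p/q = (1·5 + 3)/(1·2 + 1) = 8/3; p² − 7·q² = 64 − 63 = 1.
  The first convergent with p² − 7·q² = 1 gives the fundamental solution (x₁, y₁) = (8, 3).
Step 2: Apply the recurrence (x_{n+1}, y_{n+1}) = (x₁x_n + 7y₁y_n, x₁y_n + y₁x_n) repeatedly.
  From (x_1, y_1) = (8, 3): x_2 = 8·8 + 7·3·3 = 127; y_2 = 8·3 + 3·8 = 48.
  From (x_2, y_2) = (127, 48): x_3 = 8·127 + 7·3·48 = 2024; y_3 = 8·48 + 3·127 = 765.
  From (x_3, y_3) = (2024, 765): x_4 = 8·2024 + 7·3·765 = 32257; y_4 = 8·765 + 3·2024 = 12192.
  From (x_4, y_4) = (32257, 12192): x_5 = 8·32257 + 7·3·12192 = 514088; y_5 = 8·12192 + 3·32257 = 194307.
Step 3: Verify x_5² - 7·y_5² = 264286471744 - 264286471743 = 1 (should be 1). ✓

(x_1, y_1) = (8, 3); (x_5, y_5) = (514088, 194307).


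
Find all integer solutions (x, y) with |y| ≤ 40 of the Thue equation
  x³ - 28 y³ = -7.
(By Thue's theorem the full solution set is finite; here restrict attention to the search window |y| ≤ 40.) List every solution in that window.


The equation is x³ - 28y³ = -7. For fixed y, x³ = 28·y³ − 7, so a solution requires the RHS to be a perfect cube.
Strategy: iterate y from -40 to 40, compute RHS = 28·y³ − 7, and check whether it is a (positive or negative) perfect cube.
Check small values of y:
  y = 0: RHS = -7 is not a perfect cube.
  y = 1: RHS = 21 is not a perfect cube.
  y = -1: RHS = -35 is not a perfect cube.
  y = 2: RHS = 217 is not a perfect cube.
  y = -2: RHS = -231 is not a perfect cube.
  y = 3: RHS = 749 is not a perfect cube.
  y = -3: RHS = -763 is not a perfect cube.
Continuing the search up to |y| = 40 finds no solutions either.
No (x, y) in the scanned range satisfies the equation.

No integer solutions with |y| ≤ 40.


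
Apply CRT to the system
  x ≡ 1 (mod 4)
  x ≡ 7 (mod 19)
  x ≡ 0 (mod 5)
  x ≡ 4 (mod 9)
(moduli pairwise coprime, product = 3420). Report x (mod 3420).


Product of moduli M = 4 · 19 · 5 · 9 = 3420.
Merge one congruence at a time:
  Start: x ≡ 1 (mod 4).
  Combine with x ≡ 7 (mod 19); new modulus lcm = 76.
    Write x = 1 + 4·t and substitute into x ≡ 7 (mod 19): 4·t ≡ 7 − 1 = 6 (mod 19).
    The inverse of 4 mod 19 is 5 (since 4·5 = 20 = 1·19 + 1), so t ≡ 5·6 = 30 ≡ 11 (mod 19).
    Then x = 1 + 4·11 = 45, valid modulo lcm(4, 19) = 76: x ≡ 45 (mod 76).
  Combine with x ≡ 0 (mod 5); new modulus lcm = 380.
    Write x = 45 + 76·t and substitute into x ≡ 0 (mod 5): 76·t ≡ 0 − 45 = -45 (mod 5).
    Reduce coefficients mod 5: 1·t ≡ 0 (mod 5).
    So t ≡ 0 (mod 5).
    Then x = 45 + 76·0 = 45, valid modulo lcm(76, 5) = 380: x ≡ 45 (mod 380).
  Combine with x ≡ 4 (mod 9); new modulus lcm = 3420.
    Write x = 45 + 380·t and substitute into x ≡ 4 (mod 9): 380·t ≡ 4 − 45 = -41 (mod 9).
    Reduce coefficients mod 9: 2·t ≡ 4 (mod 9).
    The inverse of 2 mod 9 is 5 (since 2·5 = 10 = 1·9 + 1), so t ≡ 5·4 = 20 ≡ 2 (mod 9).
    Then x = 45 + 380·2 = 805, valid modulo lcm(380, 9) = 3420: x ≡ 805 (mod 3420).
Verify against each original: 805 mod 4 = 1, 805 mod 19 = 7, 805 mod 5 = 0, 805 mod 9 = 4.

x ≡ 805 (mod 3420).


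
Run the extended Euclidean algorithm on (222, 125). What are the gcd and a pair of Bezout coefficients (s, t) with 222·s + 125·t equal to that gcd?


Euclidean algorithm on (222, 125) — divide until remainder is 0:
  222 = 1 · 125 + 97
  125 = 1 · 97 + 28
  97 = 3 · 28 + 13
  28 = 2 · 13 + 2
  13 = 6 · 2 + 1
  2 = 2 · 1 + 0
gcd(222, 125) = 1.
Track Bezout coefficients alongside the remainders: start with r₀ = 222 = a·1 + b·0 (s = 1, t = 0) and r₁ = 125 = a·0 + b·1 (s = 0, t = 1); each new remainder r_{k+1} = r_{k-1} − q_k·r_k inherits s_{k+1} = s_{k-1} − q_k·s_k, t_{k+1} = t_{k-1} − q_k·t_k, so r_k = a·s_k + b·t_k at every step:
  q = 1: r = 97, s = 1 − 1·0 = 1, t = 0 − 1·1 = -1  (check: 222·1 + 125·(-1) = 97)
  q = 1: r = 28, s = 0 − 1·1 = -1, t = 1 − 1·(-1) = 2  (check: 222·(-1) + 125·2 = 28)
  q = 3: r = 13, s = 1 − 3·(-1) = 4, t = -1 − 3·2 = -7  (check: 222·4 + 125·(-7) = 13)
  q = 2: r = 2, s = -1 − 2·4 = -9, t = 2 − 2·(-7) = 16  (check: 222·(-9) + 125·16 = 2)
  q = 6: r = 1, s = 4 − 6·(-9) = 58, t = -7 − 6·16 = -103  (check: 222·58 + 125·(-103) = 1)
The row with r = 1 (the gcd) gives the Bezout coefficients s = 58, t = -103.
Result: 222 · (58) + 125 · (-103) = 1.

gcd(222, 125) = 1; s = 58, t = -103 (check: 222·58 + 125·(-103) = 1).


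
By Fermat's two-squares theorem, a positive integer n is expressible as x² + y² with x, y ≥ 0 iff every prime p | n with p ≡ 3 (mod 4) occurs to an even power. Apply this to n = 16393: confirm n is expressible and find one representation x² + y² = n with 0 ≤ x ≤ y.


Step 1: Factor n = 16393 = 13^2 · 97.
Step 2: Check the mod-4 condition on each prime factor: 13 ≡ 1 (mod 4), exponent 2; 97 ≡ 1 (mod 4), exponent 1.
All primes ≡ 3 (mod 4) appear to even exponent (or don't appear), so by the two-squares theorem n IS expressible as a sum of two squares.
Step 3: Build a representation. Here n = 13 · 13 · 97 is a product of primes ≡ 1 (mod 4). Each prime p ≡ 1 (mod 4) is itself a sum of two squares; find a² by testing p − a² for a perfect square:
  13: 13 − 1² = 12, 13 − 2² = 9 = 3² ⇒ 13 = 2² + 3².
  97: 97 − 1² = 96, 97 − 2² = 93, 97 − 3² = 88, 97 − 4² = 81 = 9² ⇒ 97 = 4² + 9².
  Combine using the Brahmagupta–Fibonacci identity (a² + b²)(c² + d²) = (ac − bd)² + (ad + bc)² = (ac + bd)² + (ad − bc)²:
  13 · 13 = 169: from (2² + 3²)(2² + 3²), take (2·2 − 3·3, 2·3 + 3·2) = (4 − 9, 6 + 6) = (-5, 12); dropping signs (only squares matter) gives (5, 12); check 5² + 12² = 25 + 144 = 169 ✓.
  169 · 97 = 16393: from (5² + 12²)(4² + 9²), take (5·4 − 12·9, 5·9 + 12·4) = (20 − 108, 45 + 48) = (-88, 93); dropping signs (only squares matter) gives (88, 93); check 88² + 93² = 7744 + 8649 = 16393 ✓.
Step 4: Order so x ≤ y and verify: 88² + 93² = 7744 + 8649 = 16393 = n. ✓

n = 16393 = 88² + 93² (one valid representation with x ≤ y).
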